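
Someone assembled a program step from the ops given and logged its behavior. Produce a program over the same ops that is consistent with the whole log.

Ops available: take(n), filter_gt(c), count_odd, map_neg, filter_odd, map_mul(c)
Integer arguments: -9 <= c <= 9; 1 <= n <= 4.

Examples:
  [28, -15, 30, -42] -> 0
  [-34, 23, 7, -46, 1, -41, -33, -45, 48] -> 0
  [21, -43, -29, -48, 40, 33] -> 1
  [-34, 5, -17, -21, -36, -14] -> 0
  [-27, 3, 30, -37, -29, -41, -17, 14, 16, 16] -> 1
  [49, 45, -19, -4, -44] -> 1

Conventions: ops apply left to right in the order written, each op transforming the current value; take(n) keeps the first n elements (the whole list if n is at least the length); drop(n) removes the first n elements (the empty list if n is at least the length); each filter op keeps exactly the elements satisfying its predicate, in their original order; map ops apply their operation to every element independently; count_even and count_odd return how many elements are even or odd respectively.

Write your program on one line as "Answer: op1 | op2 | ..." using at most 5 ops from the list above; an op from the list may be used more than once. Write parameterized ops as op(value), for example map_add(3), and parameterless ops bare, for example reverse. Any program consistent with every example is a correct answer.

map_mul(-5) | map_mul(-7) | take(1) | count_odd

Check, running the answer program on each example:
  [28, -15, 30, -42] -> [-140, 75, -150, 210] -> [980, -525, 1050, -1470] -> [980] -> 0
  [-34, 23, 7, -46, 1, -41, -33, -45, 48] -> [170, -115, -35, 230, -5, 205, 165, 225, -240] -> [-1190, 805, 245, -1610, 35, -1435, -1155, -1575, 1680] -> [-1190] -> 0
  [21, -43, -29, -48, 40, 33] -> [-105, 215, 145, 240, -200, -165] -> [735, -1505, -1015, -1680, 1400, 1155] -> [735] -> 1
  [-34, 5, -17, -21, -36, -14] -> [170, -25, 85, 105, 180, 70] -> [-1190, 175, -595, -735, -1260, -490] -> [-1190] -> 0
  [-27, 3, 30, -37, -29, -41, -17, 14, 16, 16] -> [135, -15, -150, 185, 145, 205, 85, -70, -80, -80] -> [-945, 105, 1050, -1295, -1015, -1435, -595, 490, 560, 560] -> [-945] -> 1
  [49, 45, -19, -4, -44] -> [-245, -225, 95, 20, 220] -> [1715, 1575, -665, -140, -1540] -> [1715] -> 1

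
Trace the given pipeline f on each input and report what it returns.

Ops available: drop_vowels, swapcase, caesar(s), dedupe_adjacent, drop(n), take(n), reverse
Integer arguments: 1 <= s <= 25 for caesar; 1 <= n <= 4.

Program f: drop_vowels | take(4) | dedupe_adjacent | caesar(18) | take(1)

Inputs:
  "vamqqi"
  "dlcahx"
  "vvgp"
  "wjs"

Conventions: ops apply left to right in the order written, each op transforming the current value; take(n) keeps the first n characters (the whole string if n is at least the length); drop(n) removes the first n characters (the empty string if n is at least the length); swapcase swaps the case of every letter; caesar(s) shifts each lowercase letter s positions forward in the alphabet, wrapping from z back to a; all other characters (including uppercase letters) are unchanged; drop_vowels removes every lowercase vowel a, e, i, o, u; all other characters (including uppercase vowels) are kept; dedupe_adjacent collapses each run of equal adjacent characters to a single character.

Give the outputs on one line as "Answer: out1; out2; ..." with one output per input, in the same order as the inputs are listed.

"n"; "v"; "n"; "o"

Execution, op by op:
  "vamqqi" -> "vmqq" -> "vmqq" -> "vmq" -> "nei" -> "n"
  "dlcahx" -> "dlchx" -> "dlch" -> "dlch" -> "vduz" -> "v"
  "vvgp" -> "vvgp" -> "vvgp" -> "vgp" -> "nyh" -> "n"
  "wjs" -> "wjs" -> "wjs" -> "wjs" -> "obk" -> "o"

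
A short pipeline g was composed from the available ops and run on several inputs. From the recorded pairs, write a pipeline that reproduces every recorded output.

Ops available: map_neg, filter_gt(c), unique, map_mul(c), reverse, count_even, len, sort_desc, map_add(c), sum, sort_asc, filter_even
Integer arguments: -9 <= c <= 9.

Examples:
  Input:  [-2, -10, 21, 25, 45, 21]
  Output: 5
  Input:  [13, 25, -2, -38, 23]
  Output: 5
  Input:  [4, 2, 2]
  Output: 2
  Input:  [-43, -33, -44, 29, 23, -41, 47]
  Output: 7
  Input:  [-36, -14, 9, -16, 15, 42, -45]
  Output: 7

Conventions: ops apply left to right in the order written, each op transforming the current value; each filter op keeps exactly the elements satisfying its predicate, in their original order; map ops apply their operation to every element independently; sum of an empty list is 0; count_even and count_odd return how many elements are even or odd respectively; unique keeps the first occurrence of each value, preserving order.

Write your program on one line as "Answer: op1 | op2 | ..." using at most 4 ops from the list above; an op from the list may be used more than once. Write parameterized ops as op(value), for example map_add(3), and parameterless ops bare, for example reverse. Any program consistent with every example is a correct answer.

sort_asc | unique | len

Check, running the answer program on each example:
  [-2, -10, 21, 25, 45, 21] -> [-10, -2, 21, 21, 25, 45] -> [-10, -2, 21, 25, 45] -> 5
  [13, 25, -2, -38, 23] -> [-38, -2, 13, 23, 25] -> [-38, -2, 13, 23, 25] -> 5
  [4, 2, 2] -> [2, 2, 4] -> [2, 4] -> 2
  [-43, -33, -44, 29, 23, -41, 47] -> [-44, -43, -41, -33, 23, 29, 47] -> [-44, -43, -41, -33, 23, 29, 47] -> 7
  [-36, -14, 9, -16, 15, 42, -45] -> [-45, -36, -16, -14, 9, 15, 42] -> [-45, -36, -16, -14, 9, 15, 42] -> 7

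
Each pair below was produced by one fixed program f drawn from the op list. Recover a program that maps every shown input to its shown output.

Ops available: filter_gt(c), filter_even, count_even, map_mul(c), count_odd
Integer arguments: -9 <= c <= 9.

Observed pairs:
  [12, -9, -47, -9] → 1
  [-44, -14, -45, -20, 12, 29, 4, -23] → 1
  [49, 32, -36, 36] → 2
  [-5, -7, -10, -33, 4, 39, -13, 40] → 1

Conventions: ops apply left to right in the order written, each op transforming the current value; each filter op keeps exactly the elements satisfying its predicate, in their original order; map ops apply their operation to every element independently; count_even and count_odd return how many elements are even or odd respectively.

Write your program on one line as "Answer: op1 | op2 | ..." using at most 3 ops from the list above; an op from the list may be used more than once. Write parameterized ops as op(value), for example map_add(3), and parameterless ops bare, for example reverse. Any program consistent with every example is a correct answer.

filter_gt(7) | count_even

Check, running the answer program on each example:
  [12, -9, -47, -9] -> [12] -> 1
  [-44, -14, -45, -20, 12, 29, 4, -23] -> [12, 29] -> 1
  [49, 32, -36, 36] -> [49, 32, 36] -> 2
  [-5, -7, -10, -33, 4, 39, -13, 40] -> [39, 40] -> 1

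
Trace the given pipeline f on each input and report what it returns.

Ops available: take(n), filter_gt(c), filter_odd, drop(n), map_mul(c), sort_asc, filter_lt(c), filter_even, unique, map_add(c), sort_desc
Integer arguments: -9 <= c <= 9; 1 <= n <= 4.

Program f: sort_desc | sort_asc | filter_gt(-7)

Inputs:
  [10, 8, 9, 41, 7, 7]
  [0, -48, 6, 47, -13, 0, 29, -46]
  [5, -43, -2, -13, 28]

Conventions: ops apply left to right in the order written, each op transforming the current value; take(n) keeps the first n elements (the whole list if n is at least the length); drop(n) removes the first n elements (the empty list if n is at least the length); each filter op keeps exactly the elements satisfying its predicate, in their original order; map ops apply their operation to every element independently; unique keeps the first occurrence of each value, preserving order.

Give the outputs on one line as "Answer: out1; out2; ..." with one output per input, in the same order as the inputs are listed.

[7, 7, 8, 9, 10, 41]; [0, 0, 6, 29, 47]; [-2, 5, 28]

Execution, op by op:
  [10, 8, 9, 41, 7, 7] -> [41, 10, 9, 8, 7, 7] -> [7, 7, 8, 9, 10, 41] -> [7, 7, 8, 9, 10, 41]
  [0, -48, 6, 47, -13, 0, 29, -46] -> [47, 29, 6, 0, 0, -13, -46, -48] -> [-48, -46, -13, 0, 0, 6, 29, 47] -> [0, 0, 6, 29, 47]
  [5, -43, -2, -13, 28] -> [28, 5, -2, -13, -43] -> [-43, -13, -2, 5, 28] -> [-2, 5, 28]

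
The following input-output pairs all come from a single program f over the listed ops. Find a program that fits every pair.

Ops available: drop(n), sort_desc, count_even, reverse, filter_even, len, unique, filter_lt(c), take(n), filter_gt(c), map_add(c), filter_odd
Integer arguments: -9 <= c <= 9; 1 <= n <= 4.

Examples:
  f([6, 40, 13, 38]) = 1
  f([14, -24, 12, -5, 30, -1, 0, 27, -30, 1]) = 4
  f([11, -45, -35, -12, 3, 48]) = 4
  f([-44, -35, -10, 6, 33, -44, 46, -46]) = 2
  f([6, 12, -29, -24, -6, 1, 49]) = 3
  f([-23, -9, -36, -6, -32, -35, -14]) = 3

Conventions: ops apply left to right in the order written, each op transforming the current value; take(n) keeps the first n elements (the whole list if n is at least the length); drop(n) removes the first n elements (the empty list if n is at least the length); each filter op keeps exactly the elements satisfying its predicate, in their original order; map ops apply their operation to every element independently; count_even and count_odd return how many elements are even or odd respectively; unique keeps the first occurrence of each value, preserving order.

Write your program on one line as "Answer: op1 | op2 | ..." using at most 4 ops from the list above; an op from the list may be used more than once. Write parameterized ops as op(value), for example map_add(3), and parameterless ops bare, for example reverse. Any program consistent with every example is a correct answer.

reverse | map_add(-5) | sort_desc | count_even

Check, running the answer program on each example:
  [6, 40, 13, 38] -> [38, 13, 40, 6] -> [33, 8, 35, 1] -> [35, 33, 8, 1] -> 1
  [14, -24, 12, -5, 30, -1, 0, 27, -30, 1] -> [1, -30, 27, 0, -1, 30, -5, 12, -24, 14] -> [-4, -35, 22, -5, -6, 25, -10, 7, -29, 9] -> [25, 22, 9, 7, -4, -5, -6, -10, -29, -35] -> 4
  [11, -45, -35, -12, 3, 48] -> [48, 3, -12, -35, -45, 11] -> [43, -2, -17, -40, -50, 6] -> [43, 6, -2, -17, -40, -50] -> 4
  [-44, -35, -10, 6, 33, -44, 46, -46] -> [-46, 46, -44, 33, 6, -10, -35, -44] -> [-51, 41, -49, 28, 1, -15, -40, -49] -> [41, 28, 1, -15, -40, -49, -49, -51] -> 2
  [6, 12, -29, -24, -6, 1, 49] -> [49, 1, -6, -24, -29, 12, 6] -> [44, -4, -11, -29, -34, 7, 1] -> [44, 7, 1, -4, -11, -29, -34] -> 3
  [-23, -9, -36, -6, -32, -35, -14] -> [-14, -35, -32, -6, -36, -9, -23] -> [-19, -40, -37, -11, -41, -14, -28] -> [-11, -14, -19, -28, -37, -40, -41] -> 3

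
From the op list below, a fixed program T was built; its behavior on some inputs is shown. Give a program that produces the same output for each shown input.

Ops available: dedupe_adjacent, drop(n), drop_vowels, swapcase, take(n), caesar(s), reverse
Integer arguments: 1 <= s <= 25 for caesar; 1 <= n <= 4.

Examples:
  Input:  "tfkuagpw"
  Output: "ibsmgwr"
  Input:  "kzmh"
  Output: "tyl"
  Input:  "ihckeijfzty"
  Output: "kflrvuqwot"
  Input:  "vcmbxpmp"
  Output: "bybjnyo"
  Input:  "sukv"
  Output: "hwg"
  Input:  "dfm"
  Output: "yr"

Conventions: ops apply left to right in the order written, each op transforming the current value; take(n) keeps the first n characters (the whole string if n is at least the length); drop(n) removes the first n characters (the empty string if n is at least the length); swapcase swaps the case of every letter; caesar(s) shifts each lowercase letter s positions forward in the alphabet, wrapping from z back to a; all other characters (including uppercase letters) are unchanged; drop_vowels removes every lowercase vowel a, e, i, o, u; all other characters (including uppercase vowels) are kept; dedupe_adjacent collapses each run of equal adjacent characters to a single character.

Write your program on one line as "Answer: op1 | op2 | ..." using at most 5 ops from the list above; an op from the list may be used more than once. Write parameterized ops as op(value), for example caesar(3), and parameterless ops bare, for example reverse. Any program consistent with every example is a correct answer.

drop(1) | caesar(25) | reverse | caesar(13)

Check, running the answer program on each example:
  "tfkuagpw" -> "fkuagpw" -> "ejtzfov" -> "vofztje" -> "ibsmgwr"
  "kzmh" -> "zmh" -> "ylg" -> "gly" -> "tyl"
  "ihckeijfzty" -> "hckeijfzty" -> "gbjdhieysx" -> "xsyeihdjbg" -> "kflrvuqwot"
  "vcmbxpmp" -> "cmbxpmp" -> "blawolo" -> "olowalb" -> "bybjnyo"
  "sukv" -> "ukv" -> "tju" -> "ujt" -> "hwg"
  "dfm" -> "fm" -> "el" -> "le" -> "yr"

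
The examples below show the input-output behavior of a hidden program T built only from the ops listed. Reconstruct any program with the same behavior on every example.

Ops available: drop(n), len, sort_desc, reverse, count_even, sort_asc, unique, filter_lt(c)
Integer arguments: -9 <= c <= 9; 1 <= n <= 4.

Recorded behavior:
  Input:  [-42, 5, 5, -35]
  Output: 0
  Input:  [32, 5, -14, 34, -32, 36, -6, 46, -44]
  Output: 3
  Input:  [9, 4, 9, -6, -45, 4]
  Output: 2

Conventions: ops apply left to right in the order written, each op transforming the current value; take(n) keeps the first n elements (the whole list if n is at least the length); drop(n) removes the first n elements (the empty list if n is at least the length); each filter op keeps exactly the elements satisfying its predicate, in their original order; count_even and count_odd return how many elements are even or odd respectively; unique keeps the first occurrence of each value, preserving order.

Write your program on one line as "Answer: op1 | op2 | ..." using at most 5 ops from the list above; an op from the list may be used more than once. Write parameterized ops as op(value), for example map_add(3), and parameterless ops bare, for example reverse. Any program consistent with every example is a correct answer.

drop(4) | filter_lt(5) | sort_desc | len

Check, running the answer program on each example:
  [-42, 5, 5, -35] -> [] -> [] -> [] -> 0
  [32, 5, -14, 34, -32, 36, -6, 46, -44] -> [-32, 36, -6, 46, -44] -> [-32, -6, -44] -> [-6, -32, -44] -> 3
  [9, 4, 9, -6, -45, 4] -> [-45, 4] -> [-45, 4] -> [4, -45] -> 2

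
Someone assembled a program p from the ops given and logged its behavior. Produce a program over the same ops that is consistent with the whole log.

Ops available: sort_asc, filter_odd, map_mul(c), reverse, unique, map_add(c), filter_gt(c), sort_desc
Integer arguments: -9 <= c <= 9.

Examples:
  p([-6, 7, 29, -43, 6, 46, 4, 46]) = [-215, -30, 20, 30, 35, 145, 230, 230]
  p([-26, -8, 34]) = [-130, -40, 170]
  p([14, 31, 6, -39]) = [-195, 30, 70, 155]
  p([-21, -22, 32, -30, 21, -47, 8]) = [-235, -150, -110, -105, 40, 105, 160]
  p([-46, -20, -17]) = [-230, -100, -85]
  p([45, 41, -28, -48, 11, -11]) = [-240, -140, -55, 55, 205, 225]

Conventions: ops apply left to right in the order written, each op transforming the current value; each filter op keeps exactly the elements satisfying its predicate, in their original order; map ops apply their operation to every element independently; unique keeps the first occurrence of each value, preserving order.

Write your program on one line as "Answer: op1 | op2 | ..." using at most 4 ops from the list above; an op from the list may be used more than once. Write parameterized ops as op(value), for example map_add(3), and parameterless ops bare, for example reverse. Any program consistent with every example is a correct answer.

sort_desc | reverse | map_mul(5)

Check, running the answer program on each example:
  [-6, 7, 29, -43, 6, 46, 4, 46] -> [46, 46, 29, 7, 6, 4, -6, -43] -> [-43, -6, 4, 6, 7, 29, 46, 46] -> [-215, -30, 20, 30, 35, 145, 230, 230]
  [-26, -8, 34] -> [34, -8, -26] -> [-26, -8, 34] -> [-130, -40, 170]
  [14, 31, 6, -39] -> [31, 14, 6, -39] -> [-39, 6, 14, 31] -> [-195, 30, 70, 155]
  [-21, -22, 32, -30, 21, -47, 8] -> [32, 21, 8, -21, -22, -30, -47] -> [-47, -30, -22, -21, 8, 21, 32] -> [-235, -150, -110, -105, 40, 105, 160]
  [-46, -20, -17] -> [-17, -20, -46] -> [-46, -20, -17] -> [-230, -100, -85]
  [45, 41, -28, -48, 11, -11] -> [45, 41, 11, -11, -28, -48] -> [-48, -28, -11, 11, 41, 45] -> [-240, -140, -55, 55, 205, 225]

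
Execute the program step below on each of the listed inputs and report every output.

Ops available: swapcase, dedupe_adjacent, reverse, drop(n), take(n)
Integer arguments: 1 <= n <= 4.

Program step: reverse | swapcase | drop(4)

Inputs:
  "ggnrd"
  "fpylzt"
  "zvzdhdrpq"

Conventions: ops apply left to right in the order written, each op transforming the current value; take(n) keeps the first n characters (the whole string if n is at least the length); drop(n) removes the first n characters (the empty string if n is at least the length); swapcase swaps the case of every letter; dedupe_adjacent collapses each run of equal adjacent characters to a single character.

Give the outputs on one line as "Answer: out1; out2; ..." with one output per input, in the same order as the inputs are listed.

Execution, op by op:
  "ggnrd" -> "drngg" -> "DRNGG" -> "G"
  "fpylzt" -> "tzlypf" -> "TZLYPF" -> "PF"
  "zvzdhdrpq" -> "qprdhdzvz" -> "QPRDHDZVZ" -> "HDZVZ"

"G"; "PF"; "HDZVZ"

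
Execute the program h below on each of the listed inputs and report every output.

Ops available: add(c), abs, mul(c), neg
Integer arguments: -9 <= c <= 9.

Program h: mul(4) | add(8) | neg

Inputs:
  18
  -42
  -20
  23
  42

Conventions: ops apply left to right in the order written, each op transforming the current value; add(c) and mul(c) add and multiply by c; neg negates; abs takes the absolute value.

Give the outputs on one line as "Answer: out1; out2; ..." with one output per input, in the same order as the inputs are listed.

Execution, op by op:
  18 -> 72 -> 80 -> -80
  -42 -> -168 -> -160 -> 160
  -20 -> -80 -> -72 -> 72
  23 -> 92 -> 100 -> -100
  42 -> 168 -> 176 -> -176

-80; 160; 72; -100; -176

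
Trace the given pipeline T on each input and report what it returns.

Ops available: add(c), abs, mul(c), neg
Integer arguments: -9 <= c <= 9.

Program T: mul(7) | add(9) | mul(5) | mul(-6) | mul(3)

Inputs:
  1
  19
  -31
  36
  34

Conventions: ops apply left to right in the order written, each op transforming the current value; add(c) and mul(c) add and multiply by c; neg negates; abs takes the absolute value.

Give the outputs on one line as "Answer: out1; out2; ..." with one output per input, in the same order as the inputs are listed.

-1440; -12780; 18720; -23490; -22230

Execution, op by op:
  1 -> 7 -> 16 -> 80 -> -480 -> -1440
  19 -> 133 -> 142 -> 710 -> -4260 -> -12780
  -31 -> -217 -> -208 -> -1040 -> 6240 -> 18720
  36 -> 252 -> 261 -> 1305 -> -7830 -> -23490
  34 -> 238 -> 247 -> 1235 -> -7410 -> -22230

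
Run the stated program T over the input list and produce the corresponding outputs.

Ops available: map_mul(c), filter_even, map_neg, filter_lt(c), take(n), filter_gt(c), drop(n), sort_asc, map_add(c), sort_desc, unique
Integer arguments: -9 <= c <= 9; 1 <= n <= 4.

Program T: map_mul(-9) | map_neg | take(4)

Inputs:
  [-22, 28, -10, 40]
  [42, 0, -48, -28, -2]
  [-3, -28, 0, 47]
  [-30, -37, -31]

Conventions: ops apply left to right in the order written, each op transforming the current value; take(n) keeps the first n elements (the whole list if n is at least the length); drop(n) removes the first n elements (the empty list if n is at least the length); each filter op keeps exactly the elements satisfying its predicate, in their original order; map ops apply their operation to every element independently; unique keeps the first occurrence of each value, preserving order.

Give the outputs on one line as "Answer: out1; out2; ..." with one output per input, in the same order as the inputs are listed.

Execution, op by op:
  [-22, 28, -10, 40] -> [198, -252, 90, -360] -> [-198, 252, -90, 360] -> [-198, 252, -90, 360]
  [42, 0, -48, -28, -2] -> [-378, 0, 432, 252, 18] -> [378, 0, -432, -252, -18] -> [378, 0, -432, -252]
  [-3, -28, 0, 47] -> [27, 252, 0, -423] -> [-27, -252, 0, 423] -> [-27, -252, 0, 423]
  [-30, -37, -31] -> [270, 333, 279] -> [-270, -333, -279] -> [-270, -333, -279]

[-198, 252, -90, 360]; [378, 0, -432, -252]; [-27, -252, 0, 423]; [-270, -333, -279]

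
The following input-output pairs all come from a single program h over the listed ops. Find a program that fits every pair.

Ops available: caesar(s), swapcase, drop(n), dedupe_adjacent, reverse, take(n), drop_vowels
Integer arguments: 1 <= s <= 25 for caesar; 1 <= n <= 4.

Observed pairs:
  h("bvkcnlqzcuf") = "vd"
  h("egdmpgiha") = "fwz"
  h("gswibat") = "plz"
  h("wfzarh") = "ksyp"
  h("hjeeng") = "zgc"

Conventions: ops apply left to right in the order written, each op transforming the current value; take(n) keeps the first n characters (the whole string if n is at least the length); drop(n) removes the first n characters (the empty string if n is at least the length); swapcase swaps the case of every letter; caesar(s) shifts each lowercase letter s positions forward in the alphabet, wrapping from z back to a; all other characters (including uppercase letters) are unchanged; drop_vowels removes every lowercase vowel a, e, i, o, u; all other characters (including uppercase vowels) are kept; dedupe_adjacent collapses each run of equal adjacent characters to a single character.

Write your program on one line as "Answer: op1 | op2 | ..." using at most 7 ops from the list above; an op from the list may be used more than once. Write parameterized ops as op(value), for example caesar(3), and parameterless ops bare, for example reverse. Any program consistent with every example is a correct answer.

dedupe_adjacent | drop_vowels | take(4) | caesar(19) | drop_vowels | reverse

Check, running the answer program on each example:
  "bvkcnlqzcuf" -> "bvkcnlqzcuf" -> "bvkcnlqzcf" -> "bvkc" -> "uodv" -> "dv" -> "vd"
  "egdmpgiha" -> "egdmpgiha" -> "gdmpgh" -> "gdmp" -> "zwfi" -> "zwf" -> "fwz"
  "gswibat" -> "gswibat" -> "gswbt" -> "gswb" -> "zlpu" -> "zlp" -> "plz"
  "wfzarh" -> "wfzarh" -> "wfzrh" -> "wfzr" -> "pysk" -> "pysk" -> "ksyp"
  "hjeeng" -> "hjeng" -> "hjng" -> "hjng" -> "acgz" -> "cgz" -> "zgc"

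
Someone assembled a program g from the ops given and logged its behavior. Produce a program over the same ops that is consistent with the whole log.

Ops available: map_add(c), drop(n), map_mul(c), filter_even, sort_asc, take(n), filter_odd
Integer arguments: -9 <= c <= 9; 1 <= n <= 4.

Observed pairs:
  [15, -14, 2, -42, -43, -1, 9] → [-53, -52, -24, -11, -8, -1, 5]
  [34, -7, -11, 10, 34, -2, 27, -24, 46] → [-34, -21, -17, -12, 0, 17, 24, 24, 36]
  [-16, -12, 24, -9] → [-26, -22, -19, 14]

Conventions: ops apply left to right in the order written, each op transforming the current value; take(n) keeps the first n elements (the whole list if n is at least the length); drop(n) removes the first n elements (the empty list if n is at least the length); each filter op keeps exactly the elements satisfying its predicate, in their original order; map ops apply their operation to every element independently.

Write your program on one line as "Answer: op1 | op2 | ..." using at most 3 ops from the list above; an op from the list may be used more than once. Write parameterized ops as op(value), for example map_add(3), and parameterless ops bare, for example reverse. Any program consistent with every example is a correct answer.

map_add(-1) | map_add(-9) | sort_asc

Check, running the answer program on each example:
  [15, -14, 2, -42, -43, -1, 9] -> [14, -15, 1, -43, -44, -2, 8] -> [5, -24, -8, -52, -53, -11, -1] -> [-53, -52, -24, -11, -8, -1, 5]
  [34, -7, -11, 10, 34, -2, 27, -24, 46] -> [33, -8, -12, 9, 33, -3, 26, -25, 45] -> [24, -17, -21, 0, 24, -12, 17, -34, 36] -> [-34, -21, -17, -12, 0, 17, 24, 24, 36]
  [-16, -12, 24, -9] -> [-17, -13, 23, -10] -> [-26, -22, 14, -19] -> [-26, -22, -19, 14]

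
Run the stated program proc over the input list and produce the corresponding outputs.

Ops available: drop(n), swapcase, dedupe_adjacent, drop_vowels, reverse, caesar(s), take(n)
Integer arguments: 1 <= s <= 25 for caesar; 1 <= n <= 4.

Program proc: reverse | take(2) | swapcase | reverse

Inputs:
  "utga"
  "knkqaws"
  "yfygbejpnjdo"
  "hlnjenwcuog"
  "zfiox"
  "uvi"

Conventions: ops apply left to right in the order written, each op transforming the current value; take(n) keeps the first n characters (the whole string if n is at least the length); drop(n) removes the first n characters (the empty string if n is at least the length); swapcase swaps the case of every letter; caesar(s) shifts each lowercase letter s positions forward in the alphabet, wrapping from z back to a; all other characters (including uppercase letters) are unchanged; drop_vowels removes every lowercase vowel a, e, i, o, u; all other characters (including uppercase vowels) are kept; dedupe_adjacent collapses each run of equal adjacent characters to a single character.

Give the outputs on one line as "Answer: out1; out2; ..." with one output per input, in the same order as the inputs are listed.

Execution, op by op:
  "utga" -> "agtu" -> "ag" -> "AG" -> "GA"
  "knkqaws" -> "swaqknk" -> "sw" -> "SW" -> "WS"
  "yfygbejpnjdo" -> "odjnpjebgyfy" -> "od" -> "OD" -> "DO"
  "hlnjenwcuog" -> "goucwnejnlh" -> "go" -> "GO" -> "OG"
  "zfiox" -> "xoifz" -> "xo" -> "XO" -> "OX"
  "uvi" -> "ivu" -> "iv" -> "IV" -> "VI"

"GA"; "WS"; "DO"; "OG"; "OX"; "VI"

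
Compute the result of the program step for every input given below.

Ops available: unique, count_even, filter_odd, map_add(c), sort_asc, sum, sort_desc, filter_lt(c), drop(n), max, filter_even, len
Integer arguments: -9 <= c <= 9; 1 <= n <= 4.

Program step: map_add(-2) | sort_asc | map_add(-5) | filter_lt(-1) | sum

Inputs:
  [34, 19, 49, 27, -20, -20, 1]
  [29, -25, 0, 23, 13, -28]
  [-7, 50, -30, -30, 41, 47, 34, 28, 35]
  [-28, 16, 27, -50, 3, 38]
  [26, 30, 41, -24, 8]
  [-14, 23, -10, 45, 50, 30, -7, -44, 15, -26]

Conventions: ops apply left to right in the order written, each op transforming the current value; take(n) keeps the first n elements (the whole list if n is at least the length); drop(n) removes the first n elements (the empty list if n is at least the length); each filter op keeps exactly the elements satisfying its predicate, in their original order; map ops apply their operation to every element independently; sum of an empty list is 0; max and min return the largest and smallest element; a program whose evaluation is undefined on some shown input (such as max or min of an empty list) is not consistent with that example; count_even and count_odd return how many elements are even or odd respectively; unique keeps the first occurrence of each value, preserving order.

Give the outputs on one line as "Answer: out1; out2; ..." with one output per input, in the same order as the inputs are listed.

Execution, op by op:
  [34, 19, 49, 27, -20, -20, 1] -> [32, 17, 47, 25, -22, -22, -1] -> [-22, -22, -1, 17, 25, 32, 47] -> [-27, -27, -6, 12, 20, 27, 42] -> [-27, -27, -6] -> -60
  [29, -25, 0, 23, 13, -28] -> [27, -27, -2, 21, 11, -30] -> [-30, -27, -2, 11, 21, 27] -> [-35, -32, -7, 6, 16, 22] -> [-35, -32, -7] -> -74
  [-7, 50, -30, -30, 41, 47, 34, 28, 35] -> [-9, 48, -32, -32, 39, 45, 32, 26, 33] -> [-32, -32, -9, 26, 32, 33, 39, 45, 48] -> [-37, -37, -14, 21, 27, 28, 34, 40, 43] -> [-37, -37, -14] -> -88
  [-28, 16, 27, -50, 3, 38] -> [-30, 14, 25, -52, 1, 36] -> [-52, -30, 1, 14, 25, 36] -> [-57, -35, -4, 9, 20, 31] -> [-57, -35, -4] -> -96
  [26, 30, 41, -24, 8] -> [24, 28, 39, -26, 6] -> [-26, 6, 24, 28, 39] -> [-31, 1, 19, 23, 34] -> [-31] -> -31
  [-14, 23, -10, 45, 50, 30, -7, -44, 15, -26] -> [-16, 21, -12, 43, 48, 28, -9, -46, 13, -28] -> [-46, -28, -16, -12, -9, 13, 21, 28, 43, 48] -> [-51, -33, -21, -17, -14, 8, 16, 23, 38, 43] -> [-51, -33, -21, -17, -14] -> -136

-60; -74; -88; -96; -31; -136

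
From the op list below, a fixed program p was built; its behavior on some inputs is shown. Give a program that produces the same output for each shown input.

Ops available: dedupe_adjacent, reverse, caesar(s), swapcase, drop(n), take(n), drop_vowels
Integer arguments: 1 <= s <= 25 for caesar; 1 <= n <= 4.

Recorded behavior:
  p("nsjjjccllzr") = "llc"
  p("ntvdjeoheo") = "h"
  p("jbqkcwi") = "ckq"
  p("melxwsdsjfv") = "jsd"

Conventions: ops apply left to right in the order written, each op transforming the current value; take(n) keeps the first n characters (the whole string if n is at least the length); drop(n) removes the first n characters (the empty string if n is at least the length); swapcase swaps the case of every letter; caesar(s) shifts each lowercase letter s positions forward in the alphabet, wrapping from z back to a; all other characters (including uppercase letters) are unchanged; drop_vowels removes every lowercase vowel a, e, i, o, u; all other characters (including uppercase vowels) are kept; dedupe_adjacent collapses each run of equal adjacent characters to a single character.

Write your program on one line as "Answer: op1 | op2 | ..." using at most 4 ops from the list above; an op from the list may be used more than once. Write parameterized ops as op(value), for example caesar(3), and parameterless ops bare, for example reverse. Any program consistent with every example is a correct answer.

reverse | drop(2) | take(3) | drop_vowels

Check, running the answer program on each example:
  "nsjjjccllzr" -> "rzllccjjjsn" -> "llccjjjsn" -> "llc" -> "llc"
  "ntvdjeoheo" -> "oehoejdvtn" -> "hoejdvtn" -> "hoe" -> "h"
  "jbqkcwi" -> "iwckqbj" -> "ckqbj" -> "ckq" -> "ckq"
  "melxwsdsjfv" -> "vfjsdswxlem" -> "jsdswxlem" -> "jsd" -> "jsd"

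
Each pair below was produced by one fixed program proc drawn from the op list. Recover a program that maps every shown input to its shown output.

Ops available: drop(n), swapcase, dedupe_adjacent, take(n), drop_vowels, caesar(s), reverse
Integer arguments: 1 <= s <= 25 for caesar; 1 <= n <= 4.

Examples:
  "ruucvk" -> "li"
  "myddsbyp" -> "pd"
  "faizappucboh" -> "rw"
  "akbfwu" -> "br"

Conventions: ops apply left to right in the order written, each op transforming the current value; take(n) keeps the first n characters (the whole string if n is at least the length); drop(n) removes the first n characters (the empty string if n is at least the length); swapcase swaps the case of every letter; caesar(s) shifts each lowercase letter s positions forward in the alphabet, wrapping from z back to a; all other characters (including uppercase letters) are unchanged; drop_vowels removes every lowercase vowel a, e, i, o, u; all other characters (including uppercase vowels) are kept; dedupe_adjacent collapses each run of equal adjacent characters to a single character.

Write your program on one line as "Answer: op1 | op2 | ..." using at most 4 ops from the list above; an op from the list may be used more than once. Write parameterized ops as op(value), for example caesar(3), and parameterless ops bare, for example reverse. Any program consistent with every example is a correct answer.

caesar(4) | caesar(13) | take(2) | reverse

Check, running the answer program on each example:
  "ruucvk" -> "vyygzo" -> "illtmb" -> "il" -> "li"
  "myddsbyp" -> "qchhwfct" -> "dpuujspg" -> "dp" -> "pd"
  "faizappucboh" -> "jemdettygfsl" -> "wrzqrggltsfy" -> "wr" -> "rw"
  "akbfwu" -> "eofjay" -> "rbswnl" -> "rb" -> "br"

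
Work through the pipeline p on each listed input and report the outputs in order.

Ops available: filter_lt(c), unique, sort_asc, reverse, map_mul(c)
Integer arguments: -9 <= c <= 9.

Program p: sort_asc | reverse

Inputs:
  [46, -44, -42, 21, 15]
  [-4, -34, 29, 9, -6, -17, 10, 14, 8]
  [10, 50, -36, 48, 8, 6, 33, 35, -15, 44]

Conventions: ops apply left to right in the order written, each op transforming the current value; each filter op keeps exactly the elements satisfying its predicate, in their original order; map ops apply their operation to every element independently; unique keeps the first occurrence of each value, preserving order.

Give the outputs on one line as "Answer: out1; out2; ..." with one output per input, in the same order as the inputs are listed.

Execution, op by op:
  [46, -44, -42, 21, 15] -> [-44, -42, 15, 21, 46] -> [46, 21, 15, -42, -44]
  [-4, -34, 29, 9, -6, -17, 10, 14, 8] -> [-34, -17, -6, -4, 8, 9, 10, 14, 29] -> [29, 14, 10, 9, 8, -4, -6, -17, -34]
  [10, 50, -36, 48, 8, 6, 33, 35, -15, 44] -> [-36, -15, 6, 8, 10, 33, 35, 44, 48, 50] -> [50, 48, 44, 35, 33, 10, 8, 6, -15, -36]

[46, 21, 15, -42, -44]; [29, 14, 10, 9, 8, -4, -6, -17, -34]; [50, 48, 44, 35, 33, 10, 8, 6, -15, -36]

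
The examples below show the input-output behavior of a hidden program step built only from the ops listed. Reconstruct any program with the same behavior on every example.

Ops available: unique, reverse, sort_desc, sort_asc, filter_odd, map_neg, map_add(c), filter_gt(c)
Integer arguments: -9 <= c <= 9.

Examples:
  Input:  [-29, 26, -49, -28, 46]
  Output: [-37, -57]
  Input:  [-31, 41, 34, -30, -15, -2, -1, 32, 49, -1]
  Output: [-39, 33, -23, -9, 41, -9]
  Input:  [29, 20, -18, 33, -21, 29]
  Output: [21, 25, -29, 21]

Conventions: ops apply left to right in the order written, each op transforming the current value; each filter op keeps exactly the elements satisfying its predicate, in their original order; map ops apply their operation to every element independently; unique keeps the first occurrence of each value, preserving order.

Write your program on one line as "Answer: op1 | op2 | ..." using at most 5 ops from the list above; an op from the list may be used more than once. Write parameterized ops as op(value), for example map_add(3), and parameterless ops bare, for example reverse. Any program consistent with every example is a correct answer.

map_neg | filter_odd | map_add(8) | map_neg

Check, running the answer program on each example:
  [-29, 26, -49, -28, 46] -> [29, -26, 49, 28, -46] -> [29, 49] -> [37, 57] -> [-37, -57]
  [-31, 41, 34, -30, -15, -2, -1, 32, 49, -1] -> [31, -41, -34, 30, 15, 2, 1, -32, -49, 1] -> [31, -41, 15, 1, -49, 1] -> [39, -33, 23, 9, -41, 9] -> [-39, 33, -23, -9, 41, -9]
  [29, 20, -18, 33, -21, 29] -> [-29, -20, 18, -33, 21, -29] -> [-29, -33, 21, -29] -> [-21, -25, 29, -21] -> [21, 25, -29, 21]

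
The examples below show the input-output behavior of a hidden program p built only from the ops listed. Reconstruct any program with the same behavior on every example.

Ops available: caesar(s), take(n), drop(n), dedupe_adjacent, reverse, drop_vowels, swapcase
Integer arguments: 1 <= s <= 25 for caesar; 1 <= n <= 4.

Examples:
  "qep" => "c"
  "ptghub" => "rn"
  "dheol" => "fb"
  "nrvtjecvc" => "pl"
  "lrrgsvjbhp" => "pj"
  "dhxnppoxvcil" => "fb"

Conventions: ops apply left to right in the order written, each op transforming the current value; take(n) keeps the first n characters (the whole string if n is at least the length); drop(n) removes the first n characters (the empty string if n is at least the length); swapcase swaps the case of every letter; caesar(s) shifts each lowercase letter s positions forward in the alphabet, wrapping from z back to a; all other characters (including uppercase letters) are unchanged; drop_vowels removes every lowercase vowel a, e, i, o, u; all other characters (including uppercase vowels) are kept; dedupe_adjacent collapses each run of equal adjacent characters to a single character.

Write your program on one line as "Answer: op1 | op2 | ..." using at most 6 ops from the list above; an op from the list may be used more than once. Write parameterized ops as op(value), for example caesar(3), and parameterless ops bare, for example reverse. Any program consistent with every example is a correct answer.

caesar(11) | caesar(13) | dedupe_adjacent | take(2) | reverse | drop_vowels

Check, running the answer program on each example:
  "qep" -> "bpa" -> "ocn" -> "ocn" -> "oc" -> "co" -> "c"
  "ptghub" -> "aersfm" -> "nrefsz" -> "nrefsz" -> "nr" -> "rn" -> "rn"
  "dheol" -> "ospzw" -> "bfcmj" -> "bfcmj" -> "bf" -> "fb" -> "fb"
  "nrvtjecvc" -> "ycgeupngn" -> "lptrhcata" -> "lptrhcata" -> "lp" -> "pl" -> "pl"
  "lrrgsvjbhp" -> "wccrdgumsa" -> "jppeqthzfn" -> "jpeqthzfn" -> "jp" -> "pj" -> "pj"
  "dhxnppoxvcil" -> "osiyaazigntw" -> "bfvlnnmvtagj" -> "bfvlnmvtagj" -> "bf" -> "fb" -> "fb"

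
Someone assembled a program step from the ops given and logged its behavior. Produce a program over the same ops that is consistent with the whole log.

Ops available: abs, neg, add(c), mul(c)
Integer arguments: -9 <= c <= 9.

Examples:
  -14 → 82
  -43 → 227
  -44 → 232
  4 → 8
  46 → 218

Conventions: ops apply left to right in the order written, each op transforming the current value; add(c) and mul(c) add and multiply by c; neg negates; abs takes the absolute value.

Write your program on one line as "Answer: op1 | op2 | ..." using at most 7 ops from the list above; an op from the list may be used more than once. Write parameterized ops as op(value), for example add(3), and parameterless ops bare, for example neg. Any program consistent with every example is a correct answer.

mul(5) | add(-5) | add(-5) | add(-2) | neg | abs

Check, running the answer program on each example:
  -14 -> -70 -> -75 -> -80 -> -82 -> 82 -> 82
  -43 -> -215 -> -220 -> -225 -> -227 -> 227 -> 227
  -44 -> -220 -> -225 -> -230 -> -232 -> 232 -> 232
  4 -> 20 -> 15 -> 10 -> 8 -> -8 -> 8
  46 -> 230 -> 225 -> 220 -> 218 -> -218 -> 218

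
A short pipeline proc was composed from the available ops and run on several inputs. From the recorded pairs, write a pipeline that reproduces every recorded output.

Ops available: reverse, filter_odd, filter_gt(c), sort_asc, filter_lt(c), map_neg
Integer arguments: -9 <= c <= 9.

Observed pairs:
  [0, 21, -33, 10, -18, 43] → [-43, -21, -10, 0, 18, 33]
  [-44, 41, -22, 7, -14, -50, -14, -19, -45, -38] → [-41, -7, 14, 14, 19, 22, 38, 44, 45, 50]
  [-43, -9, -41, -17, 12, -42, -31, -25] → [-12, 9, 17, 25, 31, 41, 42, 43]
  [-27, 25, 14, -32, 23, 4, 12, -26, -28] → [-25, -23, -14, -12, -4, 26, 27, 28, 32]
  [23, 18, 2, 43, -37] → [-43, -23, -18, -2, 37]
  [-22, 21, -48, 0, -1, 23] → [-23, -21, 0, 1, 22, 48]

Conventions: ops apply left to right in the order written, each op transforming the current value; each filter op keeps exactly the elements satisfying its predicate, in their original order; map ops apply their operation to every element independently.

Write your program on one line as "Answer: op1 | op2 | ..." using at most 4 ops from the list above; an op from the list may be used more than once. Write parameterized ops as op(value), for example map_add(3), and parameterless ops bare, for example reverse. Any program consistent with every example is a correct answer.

map_neg | reverse | sort_asc

Check, running the answer program on each example:
  [0, 21, -33, 10, -18, 43] -> [0, -21, 33, -10, 18, -43] -> [-43, 18, -10, 33, -21, 0] -> [-43, -21, -10, 0, 18, 33]
  [-44, 41, -22, 7, -14, -50, -14, -19, -45, -38] -> [44, -41, 22, -7, 14, 50, 14, 19, 45, 38] -> [38, 45, 19, 14, 50, 14, -7, 22, -41, 44] -> [-41, -7, 14, 14, 19, 22, 38, 44, 45, 50]
  [-43, -9, -41, -17, 12, -42, -31, -25] -> [43, 9, 41, 17, -12, 42, 31, 25] -> [25, 31, 42, -12, 17, 41, 9, 43] -> [-12, 9, 17, 25, 31, 41, 42, 43]
  [-27, 25, 14, -32, 23, 4, 12, -26, -28] -> [27, -25, -14, 32, -23, -4, -12, 26, 28] -> [28, 26, -12, -4, -23, 32, -14, -25, 27] -> [-25, -23, -14, -12, -4, 26, 27, 28, 32]
  [23, 18, 2, 43, -37] -> [-23, -18, -2, -43, 37] -> [37, -43, -2, -18, -23] -> [-43, -23, -18, -2, 37]
  [-22, 21, -48, 0, -1, 23] -> [22, -21, 48, 0, 1, -23] -> [-23, 1, 0, 48, -21, 22] -> [-23, -21, 0, 1, 22, 48]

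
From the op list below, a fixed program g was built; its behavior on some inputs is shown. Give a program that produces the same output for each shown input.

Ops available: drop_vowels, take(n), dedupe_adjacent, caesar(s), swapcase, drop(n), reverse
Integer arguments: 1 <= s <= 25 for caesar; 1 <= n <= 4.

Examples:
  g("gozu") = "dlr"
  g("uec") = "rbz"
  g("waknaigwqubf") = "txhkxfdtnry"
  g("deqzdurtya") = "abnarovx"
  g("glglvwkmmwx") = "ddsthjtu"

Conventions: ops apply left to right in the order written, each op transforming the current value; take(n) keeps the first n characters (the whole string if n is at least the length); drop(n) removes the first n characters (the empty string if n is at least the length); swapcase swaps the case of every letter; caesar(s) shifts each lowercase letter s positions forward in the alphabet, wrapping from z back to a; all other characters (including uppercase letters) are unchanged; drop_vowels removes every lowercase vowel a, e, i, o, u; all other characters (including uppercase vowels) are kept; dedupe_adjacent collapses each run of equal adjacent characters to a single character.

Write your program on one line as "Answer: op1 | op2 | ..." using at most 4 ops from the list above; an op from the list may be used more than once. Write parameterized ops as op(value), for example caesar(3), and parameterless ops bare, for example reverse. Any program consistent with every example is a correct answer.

caesar(15) | dedupe_adjacent | drop_vowels | caesar(8)

Check, running the answer program on each example:
  "gozu" -> "vdoj" -> "vdoj" -> "vdj" -> "dlr"
  "uec" -> "jtr" -> "jtr" -> "jtr" -> "rbz"
  "waknaigwqubf" -> "lpzcpxvlfjqu" -> "lpzcpxvlfjqu" -> "lpzcpxvlfjq" -> "txhkxfdtnry"
  "deqzdurtya" -> "stfosjginp" -> "stfosjginp" -> "stfsjgnp" -> "abnarovx"
  "glglvwkmmwx" -> "vavaklzbblm" -> "vavaklzblm" -> "vvklzblm" -> "ddsthjtu"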